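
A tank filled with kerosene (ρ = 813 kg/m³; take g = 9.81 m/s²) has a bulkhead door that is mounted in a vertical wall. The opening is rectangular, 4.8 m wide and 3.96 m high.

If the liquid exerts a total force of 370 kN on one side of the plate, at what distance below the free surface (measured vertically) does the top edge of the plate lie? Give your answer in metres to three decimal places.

d_top ≈ 0.461 m

γ = ρg = 813 × 9.81 / 1000 = 7.97553 kN/m³.
A = 4.8 × 3.96 = 19.008 m².
From F = γ·h_c·A, the centroid depth is h_c = 370/(7.97553 × 19.008) = 2.44065 m.
The centroid lies 3.96/2 = 1.98 m below the top edge, so the top edge sits at h_top = 2.44065 − 1.98 = 0.46065 m below the surface.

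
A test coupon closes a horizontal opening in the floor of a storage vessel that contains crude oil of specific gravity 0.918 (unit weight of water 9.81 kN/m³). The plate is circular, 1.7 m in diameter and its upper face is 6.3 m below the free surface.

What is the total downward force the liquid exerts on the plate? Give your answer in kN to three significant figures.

F ≈ 129 kN

γ = 0.918 × 9.81 = 9.00558 kN/m³.
The plate is horizontal, so pressure is uniform at p = γ·h = 9.00558 × 6.3 = 56.7352 kN/m².
A = π(0.85)² = 2.2698 m².
F = p·A = 56.7352 × 2.2698 = 128.778 kN.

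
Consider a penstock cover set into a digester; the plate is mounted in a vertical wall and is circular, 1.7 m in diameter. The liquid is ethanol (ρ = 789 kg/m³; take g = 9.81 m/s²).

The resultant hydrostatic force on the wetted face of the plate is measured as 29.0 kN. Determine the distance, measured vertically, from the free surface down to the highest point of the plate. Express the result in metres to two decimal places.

d_top ≈ 0.80 m

γ = ρg = 789 × 9.81 / 1000 = 7.74009 kN/m³.
A = π(0.85)² = 2.2698 m².
From F = γ·h_c·A, the centroid depth is h_c = 29.0/(7.74009 × 2.2698) = 1.65069 m.
The centroid is at the centre, 0.85 m below the top of the plate, so the highest point sits at h_top = 1.65069 − 0.85 = 0.80069 m below the surface.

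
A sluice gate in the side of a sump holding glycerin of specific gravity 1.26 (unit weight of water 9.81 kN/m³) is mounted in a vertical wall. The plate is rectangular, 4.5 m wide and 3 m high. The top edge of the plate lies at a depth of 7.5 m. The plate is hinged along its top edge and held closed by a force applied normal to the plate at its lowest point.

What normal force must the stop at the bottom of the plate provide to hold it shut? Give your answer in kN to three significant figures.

P ≈ 793 kN

γ = 1.26 × 9.81 = 12.3606 kN/m³.
The centroid lies 3/2 = 1.5 m below the top edge, so the centroid depth is h_c = 7.5 + 1.5 = 9 m.
A = 4.5 × 3 = 13.5 m².
Resultant F = γ·h_c·A = 12.3606 × 9 × 13.5 = 1501.81 kN.
I_c = b·h³/12 = 4.5 × 3³/12 = 10.125 m⁴.
Centre of pressure: y_p = y_c + I_c/(y_c·A) = 9 + 10.125/(9 × 13.5) = 9 + 0.0833333 = 9.08333 m along the plane.
The resultant acts 1.5 + 0.0833333 = 1.58333 m (along the plate) below the hinge at the top edge, so the moment about the hinge is M = F × 1.58333 = 1501.81 × 1.58333 = 2377.86 kN·m.
A normal force at the bottom, 3 m from the hinge, must supply this moment: P = 2377.86/3 = 792.62 kN.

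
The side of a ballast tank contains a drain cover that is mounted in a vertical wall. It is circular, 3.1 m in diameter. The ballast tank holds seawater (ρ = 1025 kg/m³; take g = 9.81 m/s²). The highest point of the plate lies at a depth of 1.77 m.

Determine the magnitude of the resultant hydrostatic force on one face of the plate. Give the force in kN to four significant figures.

γ = ρg = 1025 × 9.81 / 1000 = 10.05525 kN/m³.
The centroid is at the centre, 1.55 m below the top of the plate, so the centroid depth is h_c = 1.77 + 1.55 = 3.32 m.
A = π(1.55)² = 7.54768 m².
Resultant F = γ·h_c·A = 10.05525 × 3.32 × 7.54768 = 251.967 kN.

F ≈ 252.0 kN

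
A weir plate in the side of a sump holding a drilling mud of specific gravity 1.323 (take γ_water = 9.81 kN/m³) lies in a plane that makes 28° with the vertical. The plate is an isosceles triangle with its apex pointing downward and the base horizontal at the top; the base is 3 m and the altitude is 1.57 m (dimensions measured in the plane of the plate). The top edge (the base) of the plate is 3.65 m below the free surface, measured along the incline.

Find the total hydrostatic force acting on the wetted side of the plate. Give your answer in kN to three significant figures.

γ = 1.323 × 9.81 = 12.97863 kN/m³.
The plate makes 28° with the vertical, i.e. θ = 90° − 28° = 62° to the horizontal. Measuring y along the incline from the free-surface line, vertical depth h = y·sinθ with sinθ = 0.882948.
With the apex down, the centroid sits h/3 = 1.57/3 = 0.523333 m below the base (the top edge), so y_c = 3.65 + 0.523333 = 4.17333 m and h_c = 4.17333 × 0.882948 = 3.68483 m.
A = ½ × 3 × 1.57 = 2.355 m².
Resultant F = γ·h_c·A = 12.97863 × 3.68483 × 2.355 = 112.626 kN.

F ≈ 113 kN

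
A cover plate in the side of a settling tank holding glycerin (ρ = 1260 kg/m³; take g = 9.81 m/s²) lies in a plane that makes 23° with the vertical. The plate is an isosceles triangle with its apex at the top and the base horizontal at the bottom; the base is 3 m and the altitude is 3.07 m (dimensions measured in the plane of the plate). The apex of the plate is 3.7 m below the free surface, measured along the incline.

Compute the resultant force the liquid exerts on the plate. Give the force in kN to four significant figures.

γ = ρg = 1260 × 9.81 / 1000 = 12.3606 kN/m³.
The plate makes 23° with the vertical, i.e. θ = 90° − 23° = 67° to the horizontal. Measuring y along the incline from the free-surface line, vertical depth h = y·sinθ with sinθ = 0.920505.
With the apex up, the centroid sits 2h/3 = 2 × 3.07/3 = 2.04667 m below the apex, so y_c = 3.7 + 2.04667 = 5.74667 m and h_c = 5.74667 × 0.920505 = 5.28984 m.
A = ½ × 3 × 3.07 = 4.605 m².
Resultant F = γ·h_c·A = 12.3606 × 5.28984 × 4.605 = 301.101 kN.

F ≈ 301.1 kN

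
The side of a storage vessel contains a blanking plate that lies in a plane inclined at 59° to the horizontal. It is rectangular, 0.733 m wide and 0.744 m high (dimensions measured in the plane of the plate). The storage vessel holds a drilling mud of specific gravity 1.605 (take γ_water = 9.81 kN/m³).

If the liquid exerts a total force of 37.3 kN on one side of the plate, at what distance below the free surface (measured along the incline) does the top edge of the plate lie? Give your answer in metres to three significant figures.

y_top ≈ 4.70 m

γ = 1.605 × 9.81 = 15.74505 kN/m³.
A = 0.733 × 0.744 = 0.545352 m².
From F = γ·h_c·A, the centroid depth is h_c = 37.3/(15.74505 × 0.545352) = 4.34398 m.
Let θ = 59° be the plate's angle to the horizontal; measure y along the incline from where the plane meets the free surface. Vertical depth h = y·sinθ with sinθ = 0.857167.
Along the incline, y_c = h_c/sinθ = 4.34398/0.857167 = 5.06783 m.
The centroid lies 0.744/2 = 0.372 m below the top edge, so the top edge sits at y_top = 5.06783 − 0.372 = 4.69583 m along the incline.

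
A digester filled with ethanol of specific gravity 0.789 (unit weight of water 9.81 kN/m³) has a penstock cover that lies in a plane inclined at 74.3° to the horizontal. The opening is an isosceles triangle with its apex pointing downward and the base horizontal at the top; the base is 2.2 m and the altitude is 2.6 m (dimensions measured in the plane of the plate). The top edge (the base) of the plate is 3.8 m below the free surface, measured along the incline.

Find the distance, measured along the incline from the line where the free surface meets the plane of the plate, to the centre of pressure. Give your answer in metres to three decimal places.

γ = 0.789 × 9.81 = 7.74009 kN/m³.
Let θ = 74.3° be the plate's angle to the horizontal; measure y along the incline from where the plane meets the free surface. Vertical depth h = y·sinθ with sinθ = 0.962692.
With the apex down, the centroid sits h/3 = 2.6/3 = 0.866667 m below the base (the top edge), so y_c = 3.8 + 0.866667 = 4.66667 m and h_c = 4.66667 × 0.962692 = 4.49257 m.
A = ½ × 2.2 × 2.6 = 2.86 m².
Resultant F = γ·h_c·A = 7.74009 × 4.49257 × 2.86 = 99.4505 kN.
I_c = b·h³/36 = 2.2 × 2.6³/36 = 1.07409 m⁴.
Centre of pressure: y_p = y_c + I_c/(y_c·A) = 4.66667 + 1.07409/(4.66667 × 2.86) = 4.66667 + 0.0804762 = 4.74715 m along the plane.

y_p = 4.747 m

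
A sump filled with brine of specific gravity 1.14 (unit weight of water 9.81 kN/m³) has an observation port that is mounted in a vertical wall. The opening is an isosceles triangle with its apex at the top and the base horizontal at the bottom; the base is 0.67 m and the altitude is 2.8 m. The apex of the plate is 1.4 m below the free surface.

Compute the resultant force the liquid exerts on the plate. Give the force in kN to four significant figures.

γ = 1.14 × 9.81 = 11.1834 kN/m³.
With the apex up, the centroid sits 2h/3 = 2 × 2.8/3 = 1.86667 m below the apex, so the centroid depth is h_c = 1.4 + 1.86667 = 3.26667 m.
A = ½ × 0.67 × 2.8 = 0.938 m².
Resultant F = γ·h_c·A = 11.1834 × 3.26667 × 0.938 = 34.2675 kN.

F ≈ 34.27 kN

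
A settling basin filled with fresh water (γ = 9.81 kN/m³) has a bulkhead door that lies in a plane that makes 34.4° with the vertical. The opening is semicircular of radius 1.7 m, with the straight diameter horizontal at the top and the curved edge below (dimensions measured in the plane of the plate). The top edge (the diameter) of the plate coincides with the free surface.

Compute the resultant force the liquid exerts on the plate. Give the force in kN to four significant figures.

F ≈ 26.51 kN

γ = 9.81 kN/m³.
The plate makes 34.4° with the vertical, i.e. θ = 90° − 34.4° = 55.6° to the horizontal. Measuring y along the incline from the free-surface line, vertical depth h = y·sinθ with sinθ = 0.825113.
The centroid of a semicircle lies 4r/(3π) = 0.721502 m from the diameter, here below the top edge, so y_c = 0.721502 m and h_c = 0.721502 × 0.825113 = 0.595321 m.
A = πr²/2 = π × 1.7²/2 = 4.5396 m².
Resultant F = γ·h_c·A = 9.81 × 0.595321 × 4.5396 = 26.5117 kN.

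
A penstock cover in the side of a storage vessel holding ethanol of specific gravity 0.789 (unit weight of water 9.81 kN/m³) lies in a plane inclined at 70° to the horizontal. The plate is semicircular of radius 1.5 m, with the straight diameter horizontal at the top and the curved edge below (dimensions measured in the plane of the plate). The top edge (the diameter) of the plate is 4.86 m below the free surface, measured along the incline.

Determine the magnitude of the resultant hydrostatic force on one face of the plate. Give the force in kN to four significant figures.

γ = 0.789 × 9.81 = 7.74009 kN/m³.
Let θ = 70° be the plate's angle to the horizontal; measure y along the incline from where the plane meets the free surface. Vertical depth h = y·sinθ with sinθ = 0.939693.
The centroid of a semicircle lies 4r/(3π) = 0.63662 m from the diameter, here below the top edge, so y_c = 4.86 + 0.63662 = 5.49662 m and h_c = 5.49662 × 0.939693 = 5.16514 m.
A = πr²/2 = π × 1.5²/2 = 3.53429 m².
Resultant F = γ·h_c·A = 7.74009 × 5.16514 × 3.53429 = 141.296 kN.

F ≈ 141.3 kN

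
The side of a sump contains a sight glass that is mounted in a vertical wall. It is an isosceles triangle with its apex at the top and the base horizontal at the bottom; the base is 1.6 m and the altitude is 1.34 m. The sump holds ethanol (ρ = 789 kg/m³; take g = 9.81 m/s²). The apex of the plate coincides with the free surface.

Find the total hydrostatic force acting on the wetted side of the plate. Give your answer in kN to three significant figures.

F ≈ 7.41 kN

γ = ρg = 789 × 9.81 / 1000 = 7.74009 kN/m³.
With the apex up, the centroid sits 2h/3 = 2 × 1.34/3 = 0.893333 m below the apex, so the centroid depth is h_c = 0.893333 m.
A = ½ × 1.6 × 1.34 = 1.072 m².
Resultant F = γ·h_c·A = 7.74009 × 0.893333 × 1.072 = 7.41232 kN.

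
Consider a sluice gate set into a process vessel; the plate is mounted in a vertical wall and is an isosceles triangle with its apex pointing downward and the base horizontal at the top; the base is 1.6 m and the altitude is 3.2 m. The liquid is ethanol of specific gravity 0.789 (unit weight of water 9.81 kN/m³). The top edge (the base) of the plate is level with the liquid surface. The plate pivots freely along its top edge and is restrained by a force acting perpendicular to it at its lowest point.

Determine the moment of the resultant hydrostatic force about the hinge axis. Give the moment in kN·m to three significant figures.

M ≈ 33.8 kN·m

γ = 0.789 × 9.81 = 7.74009 kN/m³.
With the apex down, the centroid sits h/3 = 3.2/3 = 1.06667 m below the base (the top edge), so the centroid depth is h_c = 1.06667 m.
A = ½ × 1.6 × 3.2 = 2.56 m².
Resultant F = γ·h_c·A = 7.74009 × 1.06667 × 2.56 = 21.1357 kN.
I_c = b·h³/36 = 1.6 × 3.2³/36 = 1.45636 m⁴.
Centre of pressure: y_p = y_c + I_c/(y_c·A) = 1.06667 + 1.45636/(1.06667 × 2.56) = 1.06667 + 0.533333 = 1.6 m along the plane.
The resultant acts 1.06667 + 0.533333 = 1.6 m (along the plate) below the hinge at the top edge, so the moment about the hinge is M = F × 1.6 = 21.1357 × 1.6 = 33.8171 kN·m.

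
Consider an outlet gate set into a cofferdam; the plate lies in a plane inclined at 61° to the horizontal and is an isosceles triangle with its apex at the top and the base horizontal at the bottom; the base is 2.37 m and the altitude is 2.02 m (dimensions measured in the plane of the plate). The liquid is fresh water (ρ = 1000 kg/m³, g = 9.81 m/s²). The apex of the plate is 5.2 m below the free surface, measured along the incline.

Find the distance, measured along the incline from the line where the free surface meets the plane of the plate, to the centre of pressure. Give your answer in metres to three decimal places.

y_p = 6.581 m

γ = ρg = 1000 × 9.81 = 9810 N/m³ = 9.81 kN/m³.
Let θ = 61° be the plate's angle to the horizontal; measure y along the incline from where the plane meets the free surface. Vertical depth h = y·sinθ with sinθ = 0.874620.
With the apex up, the centroid sits 2h/3 = 2 × 2.02/3 = 1.34667 m below the apex, so y_c = 5.2 + 1.34667 = 6.54667 m and h_c = 6.54667 × 0.874620 = 5.72585 m.
A = ½ × 2.37 × 2.02 = 2.3937 m².
Resultant F = γ·h_c·A = 9.81 × 5.72585 × 2.3937 = 134.456 kN.
I_c = b·h³/36 = 2.37 × 2.02³/36 = 0.542625 m⁴.
Centre of pressure: y_p = y_c + I_c/(y_c·A) = 6.54667 + 0.542625/(6.54667 × 2.3937) = 6.54667 + 0.0346266 = 6.5813 m along the plane.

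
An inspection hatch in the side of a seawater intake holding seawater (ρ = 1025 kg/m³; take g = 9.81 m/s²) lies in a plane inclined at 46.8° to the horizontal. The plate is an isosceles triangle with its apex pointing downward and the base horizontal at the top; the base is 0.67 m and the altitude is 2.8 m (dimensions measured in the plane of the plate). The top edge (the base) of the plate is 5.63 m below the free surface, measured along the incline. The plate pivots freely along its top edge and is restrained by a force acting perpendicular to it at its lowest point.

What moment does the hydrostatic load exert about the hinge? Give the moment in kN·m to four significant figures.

γ = ρg = 1025 × 9.81 / 1000 = 10.05525 kN/m³.
Let θ = 46.8° be the plate's angle to the horizontal; measure y along the incline from where the plane meets the free surface. Vertical depth h = y·sinθ with sinθ = 0.728969.
With the apex down, the centroid sits h/3 = 2.8/3 = 0.933333 m below the base (the top edge), so y_c = 5.63 + 0.933333 = 6.56333 m and h_c = 6.56333 × 0.728969 = 4.78446 m.
A = ½ × 0.67 × 2.8 = 0.938 m².
Resultant F = γ·h_c·A = 10.05525 × 4.78446 × 0.938 = 45.1262 kN.
I_c = b·h³/36 = 0.67 × 2.8³/36 = 0.408551 m⁴.
Centre of pressure: y_p = y_c + I_c/(y_c·A) = 6.56333 + 0.408551/(6.56333 × 0.938) = 6.56333 + 0.066362 = 6.62969 m along the plane.
The resultant acts 0.933333 + 0.066362 = 0.999695 m (along the plate) below the hinge at the top edge, so the moment about the hinge is M = F × 0.999695 = 45.1262 × 0.999695 = 45.1124 kN·m.

M ≈ 45.11 kN·m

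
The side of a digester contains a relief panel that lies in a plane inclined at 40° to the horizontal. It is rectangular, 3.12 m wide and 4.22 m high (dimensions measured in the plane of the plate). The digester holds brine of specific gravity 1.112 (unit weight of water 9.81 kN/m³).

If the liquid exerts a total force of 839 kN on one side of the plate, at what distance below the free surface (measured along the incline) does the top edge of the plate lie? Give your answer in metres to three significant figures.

γ = 1.112 × 9.81 = 10.90872 kN/m³.
A = 3.12 × 4.22 = 13.1664 m².
From F = γ·h_c·A, the centroid depth is h_c = 839/(10.90872 × 13.1664) = 5.84146 m.
Let θ = 40° be the plate's angle to the horizontal; measure y along the incline from where the plane meets the free surface. Vertical depth h = y·sinθ with sinθ = 0.642788.
Along the incline, y_c = h_c/sinθ = 5.84146/0.642788 = 9.08769 m.
The centroid lies 4.22/2 = 2.11 m below the top edge, so the top edge sits at y_top = 9.08769 − 2.11 = 6.97769 m along the incline.

y_top ≈ 6.98 m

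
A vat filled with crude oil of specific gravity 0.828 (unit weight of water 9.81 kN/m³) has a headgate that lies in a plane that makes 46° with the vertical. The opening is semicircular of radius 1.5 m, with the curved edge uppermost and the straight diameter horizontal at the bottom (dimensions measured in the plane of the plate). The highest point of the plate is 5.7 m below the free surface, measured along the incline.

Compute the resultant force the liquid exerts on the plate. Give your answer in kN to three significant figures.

γ = 0.828 × 9.81 = 8.12268 kN/m³.
The plate makes 46° with the vertical, i.e. θ = 90° − 46° = 44° to the horizontal. Measuring y along the incline from the free-surface line, vertical depth h = y·sinθ with sinθ = 0.694658.
The centroid lies 4r/(3π) = 0.63662 m above the diameter, so r − 4r/(3π) = 1.5 − 0.63662 = 0.86338 m below the topmost point, so y_c = 5.7 + 0.86338 = 6.56338 m and h_c = 6.56338 × 0.694658 = 4.5593 m.
A = πr²/2 = π × 1.5²/2 = 3.53429 m².
Resultant F = γ·h_c·A = 8.12268 × 4.5593 × 3.53429 = 130.888 kN.

F ≈ 131 kN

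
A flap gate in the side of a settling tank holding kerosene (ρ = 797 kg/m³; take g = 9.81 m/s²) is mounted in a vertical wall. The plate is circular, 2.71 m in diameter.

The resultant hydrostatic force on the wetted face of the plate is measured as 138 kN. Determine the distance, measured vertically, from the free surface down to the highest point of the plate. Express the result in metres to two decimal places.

d_top ≈ 1.71 m

γ = ρg = 797 × 9.81 / 1000 = 7.81857 kN/m³.
A = π(1.355)² = 5.76804 m².
From F = γ·h_c·A, the centroid depth is h_c = 138/(7.81857 × 5.76804) = 3.06001 m.
The centroid is at the centre, 1.355 m below the top of the plate, so the highest point sits at h_top = 3.06001 − 1.355 = 1.70501 m below the surface.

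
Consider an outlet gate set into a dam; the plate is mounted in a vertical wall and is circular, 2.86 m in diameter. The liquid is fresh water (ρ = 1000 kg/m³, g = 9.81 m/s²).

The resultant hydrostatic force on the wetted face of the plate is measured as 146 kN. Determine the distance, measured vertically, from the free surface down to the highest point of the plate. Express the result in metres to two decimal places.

d_top ≈ 0.89 m

γ = ρg = 1000 × 9.81 = 9810 N/m³ = 9.81 kN/m³.
A = π(1.43)² = 6.42424 m².
From F = γ·h_c·A, the centroid depth is h_c = 146/(9.81 × 6.42424) = 2.31666 m.
The centroid is at the centre, 1.43 m below the top of the plate, so the highest point sits at h_top = 2.31666 − 1.43 = 0.88666 m below the surface.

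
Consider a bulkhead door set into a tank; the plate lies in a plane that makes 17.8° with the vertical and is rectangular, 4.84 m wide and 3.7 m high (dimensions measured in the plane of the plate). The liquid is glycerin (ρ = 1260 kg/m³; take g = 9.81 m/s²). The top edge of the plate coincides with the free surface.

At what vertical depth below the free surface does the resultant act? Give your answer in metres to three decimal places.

h_p = 2.349 m

γ = ρg = 1260 × 9.81 / 1000 = 12.3606 kN/m³.
The plate makes 17.8° with the vertical, i.e. θ = 90° − 17.8° = 72.2° to the horizontal. Measuring y along the incline from the free-surface line, vertical depth h = y·sinθ with sinθ = 0.952129.
The centroid lies 3.7/2 = 1.85 m below the top edge, so y_c = 1.85 m and h_c = 1.85 × 0.952129 = 1.76144 m.
A = 4.84 × 3.7 = 17.908 m².
Resultant F = γ·h_c·A = 12.3606 × 1.76144 × 17.908 = 389.901 kN.
I_c = b·h³/12 = 4.84 × 3.7³/12 = 20.43 m⁴.
Centre of pressure: y_p = y_c + I_c/(y_c·A) = 1.85 + 20.43/(1.85 × 17.908) = 1.85 + 0.616665 = 2.46666 m along the plane.
Vertically, h_p = y_p·sinθ = 2.46666 × 0.952129 = 2.34858 m.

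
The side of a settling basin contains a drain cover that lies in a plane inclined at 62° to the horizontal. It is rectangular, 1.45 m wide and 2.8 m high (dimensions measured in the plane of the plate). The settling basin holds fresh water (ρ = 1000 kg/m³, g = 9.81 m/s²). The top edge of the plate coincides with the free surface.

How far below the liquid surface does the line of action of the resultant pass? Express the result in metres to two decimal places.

γ = ρg = 1000 × 9.81 = 9810 N/m³ = 9.81 kN/m³.
Let θ = 62° be the plate's angle to the horizontal; measure y along the incline from where the plane meets the free surface. Vertical depth h = y·sinθ with sinθ = 0.882948.
The centroid lies 2.8/2 = 1.4 m below the top edge, so y_c = 1.4 m and h_c = 1.4 × 0.882948 = 1.23613 m.
A = 1.45 × 2.8 = 4.06 m².
Resultant F = γ·h_c·A = 9.81 × 1.23613 × 4.06 = 49.2333 kN.
I_c = b·h³/12 = 1.45 × 2.8³/12 = 2.65253 m⁴.
Centre of pressure: y_p = y_c + I_c/(y_c·A) = 1.4 + 2.65253/(1.4 × 4.06) = 1.4 + 0.466666 = 1.86667 m along the plane.
Vertically, h_p = y_p·sinθ = 1.86667 × 0.882948 = 1.64817 m.

h_p = 1.65 m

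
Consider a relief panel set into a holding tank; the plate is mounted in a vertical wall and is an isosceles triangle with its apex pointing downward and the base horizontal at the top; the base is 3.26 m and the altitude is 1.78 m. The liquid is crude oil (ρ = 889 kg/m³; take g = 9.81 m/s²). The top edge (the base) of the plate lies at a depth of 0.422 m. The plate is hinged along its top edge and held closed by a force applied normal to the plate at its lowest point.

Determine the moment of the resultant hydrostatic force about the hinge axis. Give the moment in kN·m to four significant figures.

M ≈ 19.70 kN·m

γ = ρg = 889 × 9.81 / 1000 = 8.72109 kN/m³.
With the apex down, the centroid sits h/3 = 1.78/3 = 0.593333 m below the base (the top edge), so the centroid depth is h_c = 0.422 + 0.593333 = 1.01533 m.
A = ½ × 3.26 × 1.78 = 2.9014 m².
Resultant F = γ·h_c·A = 8.72109 × 1.01533 × 2.9014 = 25.6913 kN.
I_c = b·h³/36 = 3.26 × 1.78³/36 = 0.510711 m⁴.
Centre of pressure: y_p = y_c + I_c/(y_c·A) = 1.01533 + 0.510711/(1.01533 × 2.9014) = 1.01533 + 0.173365 = 1.1887 m along the plane.
The resultant acts 0.593333 + 0.173365 = 0.766698 m (along the plate) below the hinge at the top edge, so the moment about the hinge is M = F × 0.766698 = 25.6913 × 0.766698 = 19.6975 kN·m.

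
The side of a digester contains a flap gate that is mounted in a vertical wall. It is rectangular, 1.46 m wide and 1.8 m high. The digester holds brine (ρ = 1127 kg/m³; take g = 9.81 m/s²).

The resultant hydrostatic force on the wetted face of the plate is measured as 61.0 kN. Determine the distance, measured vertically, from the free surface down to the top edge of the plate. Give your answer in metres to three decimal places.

d_top ≈ 1.199 m

γ = ρg = 1127 × 9.81 / 1000 = 11.05587 kN/m³.
A = 1.46 × 1.8 = 2.628 m².
From F = γ·h_c·A, the centroid depth is h_c = 61.0/(11.05587 × 2.628) = 2.09948 m.
The centroid lies 1.8/2 = 0.9 m below the top edge, so the top edge sits at h_top = 2.09948 − 0.9 = 1.19948 m below the surface.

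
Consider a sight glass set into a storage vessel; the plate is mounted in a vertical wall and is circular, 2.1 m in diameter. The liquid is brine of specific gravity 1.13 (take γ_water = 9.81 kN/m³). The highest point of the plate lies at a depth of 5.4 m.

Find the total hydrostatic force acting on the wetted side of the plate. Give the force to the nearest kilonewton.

γ = 1.13 × 9.81 = 11.0853 kN/m³.
The centroid is at the centre, 1.05 m below the top of the plate, so the centroid depth is h_c = 5.4 + 1.05 = 6.45 m.
A = π(1.05)² = 3.46361 m².
Resultant F = γ·h_c·A = 11.0853 × 6.45 × 3.46361 = 247.649 kN.

F ≈ 248 kN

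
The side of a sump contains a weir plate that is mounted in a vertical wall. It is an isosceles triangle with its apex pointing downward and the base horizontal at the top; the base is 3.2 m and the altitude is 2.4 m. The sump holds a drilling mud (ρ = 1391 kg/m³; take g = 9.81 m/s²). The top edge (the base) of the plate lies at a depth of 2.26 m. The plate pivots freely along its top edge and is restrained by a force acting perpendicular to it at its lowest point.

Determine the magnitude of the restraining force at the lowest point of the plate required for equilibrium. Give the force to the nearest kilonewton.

P ≈ 60 kN

γ = ρg = 1391 × 9.81 / 1000 = 13.64571 kN/m³.
With the apex down, the centroid sits h/3 = 2.4/3 = 0.8 m below the base (the top edge), so the centroid depth is h_c = 2.26 + 0.8 = 3.06 m.
A = ½ × 3.2 × 2.4 = 3.84 m².
Resultant F = γ·h_c·A = 13.64571 × 3.06 × 3.84 = 160.343 kN.
I_c = b·h³/36 = 3.2 × 2.4³/36 = 1.2288 m⁴.
Centre of pressure: y_p = y_c + I_c/(y_c·A) = 3.06 + 1.2288/(3.06 × 3.84) = 3.06 + 0.104575 = 3.16458 m along the plane.
The resultant acts 0.8 + 0.104575 = 0.904575 m (along the plate) below the hinge at the top edge, so the moment about the hinge is M = F × 0.904575 = 160.343 × 0.904575 = 145.042 kN·m.
A normal force at the bottom, 2.4 m from the hinge, must supply this moment: P = 145.042/2.4 = 60.4342 kN.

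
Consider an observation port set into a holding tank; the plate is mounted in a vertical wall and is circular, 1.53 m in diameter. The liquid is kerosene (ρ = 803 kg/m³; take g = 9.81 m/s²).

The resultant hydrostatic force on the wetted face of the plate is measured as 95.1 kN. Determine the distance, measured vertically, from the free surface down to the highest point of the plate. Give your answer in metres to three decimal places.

d_top ≈ 5.801 m

γ = ρg = 803 × 9.81 / 1000 = 7.87743 kN/m³.
A = π(0.765)² = 1.83854 m².
From F = γ·h_c·A, the centroid depth is h_c = 95.1/(7.87743 × 1.83854) = 6.56633 m.
The centroid is at the centre, 0.765 m below the top of the plate, so the highest point sits at h_top = 6.56633 − 0.765 = 5.80133 m below the surface.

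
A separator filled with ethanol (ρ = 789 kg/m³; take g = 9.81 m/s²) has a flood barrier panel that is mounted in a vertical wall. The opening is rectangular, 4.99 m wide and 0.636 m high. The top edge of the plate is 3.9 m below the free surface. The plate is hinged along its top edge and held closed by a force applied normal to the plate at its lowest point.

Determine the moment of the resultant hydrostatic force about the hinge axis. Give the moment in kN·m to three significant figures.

M ≈ 33.8 kN·m

γ = ρg = 789 × 9.81 / 1000 = 7.74009 kN/m³.
The centroid lies 0.636/2 = 0.318 m below the top edge, so the centroid depth is h_c = 3.9 + 0.318 = 4.218 m.
A = 4.99 × 0.636 = 3.17364 m².
Resultant F = γ·h_c·A = 7.74009 × 4.218 × 3.17364 = 103.612 kN.
I_c = b·h³/12 = 4.99 × 0.636³/12 = 0.106977 m⁴.
Centre of pressure: y_p = y_c + I_c/(y_c·A) = 4.218 + 0.106977/(4.218 × 3.17364) = 4.218 + 0.00799146 = 4.22599 m along the plane.
The resultant acts 0.318 + 0.00799146 = 0.325991 m (along the plate) below the hinge at the top edge, so the moment about the hinge is M = F × 0.325991 = 103.612 × 0.325991 = 33.7766 kN·m.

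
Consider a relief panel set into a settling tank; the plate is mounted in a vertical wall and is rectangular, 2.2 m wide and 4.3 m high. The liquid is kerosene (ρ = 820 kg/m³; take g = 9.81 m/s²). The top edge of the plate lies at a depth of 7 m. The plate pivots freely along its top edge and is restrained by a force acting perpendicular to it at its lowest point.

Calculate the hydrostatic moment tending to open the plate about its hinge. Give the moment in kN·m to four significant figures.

M ≈ 1614 kN·m

γ = ρg = 820 × 9.81 / 1000 = 8.0442 kN/m³.
The centroid lies 4.3/2 = 2.15 m below the top edge, so the centroid depth is h_c = 7 + 2.15 = 9.15 m.
A = 2.2 × 4.3 = 9.46 m².
Resultant F = γ·h_c·A = 8.0442 × 9.15 × 9.46 = 696.298 kN.
I_c = b·h³/12 = 2.2 × 4.3³/12 = 14.5763 m⁴.
Centre of pressure: y_p = y_c + I_c/(y_c·A) = 9.15 + 14.5763/(9.15 × 9.46) = 9.15 + 0.168397 = 9.3184 m along the plane.
The resultant acts 2.15 + 0.168397 = 2.3184 m (along the plate) below the hinge at the top edge, so the moment about the hinge is M = F × 2.3184 = 696.298 × 2.3184 = 1614.3 kN·m.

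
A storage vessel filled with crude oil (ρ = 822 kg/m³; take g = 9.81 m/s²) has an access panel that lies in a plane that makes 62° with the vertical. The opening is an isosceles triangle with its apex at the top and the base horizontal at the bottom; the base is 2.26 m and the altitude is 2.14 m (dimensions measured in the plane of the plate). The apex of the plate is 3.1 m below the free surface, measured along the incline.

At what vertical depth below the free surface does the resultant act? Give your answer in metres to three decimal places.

γ = ρg = 822 × 9.81 / 1000 = 8.06382 kN/m³.
The plate makes 62° with the vertical, i.e. θ = 90° − 62° = 28° to the horizontal. Measuring y along the incline from the free-surface line, vertical depth h = y·sinθ with sinθ = 0.469472.
With the apex up, the centroid sits 2h/3 = 2 × 2.14/3 = 1.42667 m below the apex, so y_c = 3.1 + 1.42667 = 4.52667 m and h_c = 4.52667 × 0.469472 = 2.12514 m.
A = ½ × 2.26 × 2.14 = 2.4182 m².
Resultant F = γ·h_c·A = 8.06382 × 2.12514 × 2.4182 = 41.4401 kN.
I_c = b·h³/36 = 2.26 × 2.14³/36 = 0.615244 m⁴.
Centre of pressure: y_p = y_c + I_c/(y_c·A) = 4.52667 + 0.615244/(4.52667 × 2.4182) = 4.52667 + 0.0562052 = 4.58288 m along the plane.
Vertically, h_p = y_p·sinθ = 4.58288 × 0.469472 = 2.15153 m.

h_p = 2.152 m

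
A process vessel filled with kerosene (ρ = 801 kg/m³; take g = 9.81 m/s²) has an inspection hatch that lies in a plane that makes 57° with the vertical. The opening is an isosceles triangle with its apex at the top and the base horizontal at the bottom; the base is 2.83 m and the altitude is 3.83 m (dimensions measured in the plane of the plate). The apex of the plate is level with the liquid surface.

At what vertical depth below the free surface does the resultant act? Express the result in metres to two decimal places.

γ = ρg = 801 × 9.81 / 1000 = 7.85781 kN/m³.
The plate makes 57° with the vertical, i.e. θ = 90° − 57° = 33° to the horizontal. Measuring y along the incline from the free-surface line, vertical depth h = y·sinθ with sinθ = 0.544639.
With the apex up, the centroid sits 2h/3 = 2 × 3.83/3 = 2.55333 m below the apex, so y_c = 2.55333 m and h_c = 2.55333 × 0.544639 = 1.39064 m.
A = ½ × 2.83 × 3.83 = 5.41945 m².
Resultant F = γ·h_c·A = 7.85781 × 1.39064 × 5.41945 = 59.2204 kN.
I_c = b·h³/36 = 2.83 × 3.83³/36 = 4.41652 m⁴.
Centre of pressure: y_p = y_c + I_c/(y_c·A) = 2.55333 + 4.41652/(2.55333 × 5.41945) = 2.55333 + 0.319167 = 2.8725 m along the plane.
Vertically, h_p = y_p·sinθ = 2.8725 × 0.544639 = 1.56448 m.

h_p = 1.56 m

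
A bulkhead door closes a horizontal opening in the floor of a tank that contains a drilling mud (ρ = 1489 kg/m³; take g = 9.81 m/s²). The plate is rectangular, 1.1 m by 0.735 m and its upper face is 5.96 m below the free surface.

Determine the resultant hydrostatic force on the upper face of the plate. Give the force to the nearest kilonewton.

γ = ρg = 1489 × 9.81 / 1000 = 14.60709 kN/m³.
The plate is horizontal, so pressure is uniform at p = γ·h = 14.60709 × 5.96 = 87.0583 kN/m².
A = 1.1 × 0.735 = 0.8085 m².
F = p·A = 87.0583 × 0.8085 = 70.3866 kN.

F ≈ 70 kN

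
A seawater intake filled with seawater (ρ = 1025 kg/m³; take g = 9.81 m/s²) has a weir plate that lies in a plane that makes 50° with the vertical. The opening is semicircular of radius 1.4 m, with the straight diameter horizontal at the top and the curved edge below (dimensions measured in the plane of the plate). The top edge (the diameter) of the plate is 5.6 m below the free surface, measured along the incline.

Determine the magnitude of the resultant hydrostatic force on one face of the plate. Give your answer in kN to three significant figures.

F ≈ 123 kN

γ = ρg = 1025 × 9.81 / 1000 = 10.05525 kN/m³.
The plate makes 50° with the vertical, i.e. θ = 90° − 50° = 40° to the horizontal. Measuring y along the incline from the free-surface line, vertical depth h = y·sinθ with sinθ = 0.642788.
The centroid of a semicircle lies 4r/(3π) = 0.594178 m from the diameter, here below the top edge, so y_c = 5.6 + 0.594178 = 6.19418 m and h_c = 6.19418 × 0.642788 = 3.98154 m.
A = πr²/2 = π × 1.4²/2 = 3.07876 m².
Resultant F = γ·h_c·A = 10.05525 × 3.98154 × 3.07876 = 123.259 kN.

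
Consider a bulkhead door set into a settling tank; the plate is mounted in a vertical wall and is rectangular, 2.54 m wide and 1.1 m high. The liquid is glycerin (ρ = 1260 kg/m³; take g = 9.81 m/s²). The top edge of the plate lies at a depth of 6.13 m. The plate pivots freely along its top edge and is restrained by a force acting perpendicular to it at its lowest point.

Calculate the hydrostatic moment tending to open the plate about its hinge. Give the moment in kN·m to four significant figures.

M ≈ 130.4 kN·m

γ = ρg = 1260 × 9.81 / 1000 = 12.3606 kN/m³.
The centroid lies 1.1/2 = 0.55 m below the top edge, so the centroid depth is h_c = 6.13 + 0.55 = 6.68 m.
A = 2.54 × 1.1 = 2.794 m².
Resultant F = γ·h_c·A = 12.3606 × 6.68 × 2.794 = 230.697 kN.
I_c = b·h³/12 = 2.54 × 1.1³/12 = 0.281728 m⁴.
Centre of pressure: y_p = y_c + I_c/(y_c·A) = 6.68 + 0.281728/(6.68 × 2.794) = 6.68 + 0.0150948 = 6.69509 m along the plane.
The resultant acts 0.55 + 0.0150948 = 0.565095 m (along the plate) below the hinge at the top edge, so the moment about the hinge is M = F × 0.565095 = 230.697 × 0.565095 = 130.366 kN·m.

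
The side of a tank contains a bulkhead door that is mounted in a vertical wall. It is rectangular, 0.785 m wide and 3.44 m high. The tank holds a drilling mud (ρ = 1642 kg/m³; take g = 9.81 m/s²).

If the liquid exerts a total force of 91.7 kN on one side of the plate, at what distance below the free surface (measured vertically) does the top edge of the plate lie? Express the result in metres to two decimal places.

γ = ρg = 1642 × 9.81 / 1000 = 16.10802 kN/m³.
A = 0.785 × 3.44 = 2.7004 m².
From F = γ·h_c·A, the centroid depth is h_c = 91.7/(16.10802 × 2.7004) = 2.10814 m.
The centroid lies 3.44/2 = 1.72 m below the top edge, so the top edge sits at h_top = 2.10814 − 1.72 = 0.38814 m below the surface.

d_top ≈ 0.39 m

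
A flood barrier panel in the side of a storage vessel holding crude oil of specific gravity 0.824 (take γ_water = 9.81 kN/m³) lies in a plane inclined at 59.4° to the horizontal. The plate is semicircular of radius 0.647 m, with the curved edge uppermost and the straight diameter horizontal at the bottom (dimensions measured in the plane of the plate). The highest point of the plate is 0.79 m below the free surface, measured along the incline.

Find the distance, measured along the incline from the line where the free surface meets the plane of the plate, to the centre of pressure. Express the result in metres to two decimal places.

y_p = 1.19 m

γ = 0.824 × 9.81 = 8.08344 kN/m³.
Let θ = 59.4° be the plate's angle to the horizontal; measure y along the incline from where the plane meets the free surface. Vertical depth h = y·sinθ with sinθ = 0.860742.
The centroid lies 4r/(3π) = 0.274595 m above the diameter, so r − 4r/(3π) = 0.647 − 0.274595 = 0.372405 m below the topmost point, so y_c = 0.79 + 0.372405 = 1.16241 m and h_c = 1.16241 × 0.860742 = 1.00054 m.
A = πr²/2 = π × 0.647²/2 = 0.657549 m².
Resultant F = γ·h_c·A = 8.08344 × 1.00054 × 0.657549 = 5.31813 kN.
I_c = (π/8 − 8/(9π))·r⁴ = 0.109757 × 0.647⁴ = 0.0192331 m⁴.
Centre of pressure: y_p = y_c + I_c/(y_c·A) = 1.16241 + 0.0192331/(1.16241 × 0.657549) = 1.16241 + 0.025163 = 1.18757 m along the plane.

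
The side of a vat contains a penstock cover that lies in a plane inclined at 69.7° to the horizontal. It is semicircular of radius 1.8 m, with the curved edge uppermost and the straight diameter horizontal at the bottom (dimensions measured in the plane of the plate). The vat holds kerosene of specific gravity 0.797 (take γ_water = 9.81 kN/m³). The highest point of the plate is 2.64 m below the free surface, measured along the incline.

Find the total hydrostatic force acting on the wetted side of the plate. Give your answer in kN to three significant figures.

F ≈ 137 kN

γ = 0.797 × 9.81 = 7.81857 kN/m³.
Let θ = 69.7° be the plate's angle to the horizontal; measure y along the incline from where the plane meets the free surface. Vertical depth h = y·sinθ with sinθ = 0.937889.
The centroid lies 4r/(3π) = 0.763944 m above the diameter, so r − 4r/(3π) = 1.8 − 0.763944 = 1.03606 m below the topmost point, so y_c = 2.64 + 1.03606 = 3.67606 m and h_c = 3.67606 × 0.937889 = 3.44774 m.
A = πr²/2 = π × 1.8²/2 = 5.08938 m².
Resultant F = γ·h_c·A = 7.81857 × 3.44774 × 5.08938 = 137.191 kN.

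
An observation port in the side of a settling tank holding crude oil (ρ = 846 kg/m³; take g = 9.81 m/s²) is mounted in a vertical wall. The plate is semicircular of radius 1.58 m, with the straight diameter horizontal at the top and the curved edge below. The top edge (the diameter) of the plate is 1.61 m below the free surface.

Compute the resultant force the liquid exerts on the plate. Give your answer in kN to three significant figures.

γ = ρg = 846 × 9.81 / 1000 = 8.29926 kN/m³.
The centroid of a semicircle lies 4r/(3π) = 0.670573 m from the diameter, here below the top edge, so the centroid depth is h_c = 1.61 + 0.670573 = 2.28057 m.
A = πr²/2 = π × 1.58²/2 = 3.92134 m².
Resultant F = γ·h_c·A = 8.29926 × 2.28057 × 3.92134 = 74.2194 kN.

F ≈ 74.2 kN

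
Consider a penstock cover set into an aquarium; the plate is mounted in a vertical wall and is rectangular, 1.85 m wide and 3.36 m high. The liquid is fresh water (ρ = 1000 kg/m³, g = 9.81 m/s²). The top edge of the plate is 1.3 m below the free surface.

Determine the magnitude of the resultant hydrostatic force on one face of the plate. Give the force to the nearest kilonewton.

F ≈ 182 kN

γ = ρg = 1000 × 9.81 = 9810 N/m³ = 9.81 kN/m³.
The centroid lies 3.36/2 = 1.68 m below the top edge, so the centroid depth is h_c = 1.3 + 1.68 = 2.98 m.
A = 1.85 × 3.36 = 6.216 m².
Resultant F = γ·h_c·A = 9.81 × 2.98 × 6.216 = 181.717 kN.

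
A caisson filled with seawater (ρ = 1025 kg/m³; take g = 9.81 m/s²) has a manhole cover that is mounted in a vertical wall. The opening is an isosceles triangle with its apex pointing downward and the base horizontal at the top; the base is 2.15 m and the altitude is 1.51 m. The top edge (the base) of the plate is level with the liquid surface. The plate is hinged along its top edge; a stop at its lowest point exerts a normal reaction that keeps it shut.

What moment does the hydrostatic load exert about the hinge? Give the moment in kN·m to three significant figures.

γ = ρg = 1025 × 9.81 / 1000 = 10.05525 kN/m³.
With the apex down, the centroid sits h/3 = 1.51/3 = 0.503333 m below the base (the top edge), so the centroid depth is h_c = 0.503333 m.
A = ½ × 2.15 × 1.51 = 1.62325 m².
Resultant F = γ·h_c·A = 10.05525 × 0.503333 × 1.62325 = 8.21549 kN.
I_c = b·h³/36 = 2.15 × 1.51³/36 = 0.205621 m⁴.
Centre of pressure: y_p = y_c + I_c/(y_c·A) = 0.503333 + 0.205621/(0.503333 × 1.62325) = 0.503333 + 0.251667 = 0.755 m along the plane.
The resultant acts 0.503333 + 0.251667 = 0.755 m (along the plate) below the hinge at the top edge, so the moment about the hinge is M = F × 0.755 = 8.21549 × 0.755 = 6.20269 kN·m.

M ≈ 6.20 kN·m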